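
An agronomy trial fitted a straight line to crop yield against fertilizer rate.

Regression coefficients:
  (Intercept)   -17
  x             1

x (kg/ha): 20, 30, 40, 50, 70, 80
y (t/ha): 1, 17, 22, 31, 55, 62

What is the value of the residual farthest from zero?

x=20: ŷ = -17 + 20 = 3; r = 1 − 3 = -2
x=30: ŷ = -17 + 30 = 13; r = 17 − 13 = 4
x=40: ŷ = -17 + 40 = 23; r = 22 − 23 = -1
x=50: ŷ = -17 + 50 = 33; r = 31 − 33 = -2
x=70: ŷ = -17 + 70 = 53; r = 55 − 53 = 2
x=80: ŷ = -17 + 80 = 63; r = 62 − 63 = -1
Largest |r| is 4 at x = 30, residual 4.

r = 4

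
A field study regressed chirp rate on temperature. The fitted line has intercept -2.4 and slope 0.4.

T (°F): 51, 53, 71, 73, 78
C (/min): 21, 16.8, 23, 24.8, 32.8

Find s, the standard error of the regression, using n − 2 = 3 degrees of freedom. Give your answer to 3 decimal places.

s = 3.742

T=51: ŷ = -2.4 + 0.4·51 = 18; r = 21 − 18 = 3
T=53: ŷ = -2.4 + 0.4·53 = 18.8; r = 16.8 − 18.8 = -2
T=71: ŷ = -2.4 + 0.4·71 = 26; r = 23 − 26 = -3
T=73: ŷ = -2.4 + 0.4·73 = 26.8; r = 24.8 − 26.8 = -2
T=78: ŷ = -2.4 + 0.4·78 = 28.8; r = 32.8 − 28.8 = 4
SSE = 9 + 4 + 9 + 4 + 16 = 42
s = √(42/3) = √14 ≈ 3.742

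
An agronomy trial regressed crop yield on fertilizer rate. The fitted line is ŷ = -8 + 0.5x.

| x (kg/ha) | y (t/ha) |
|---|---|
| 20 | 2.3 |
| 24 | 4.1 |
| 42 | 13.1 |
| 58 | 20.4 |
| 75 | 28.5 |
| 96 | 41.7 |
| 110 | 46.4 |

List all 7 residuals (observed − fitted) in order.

0.3, 0.1, 0.1, -0.6, -1, 1.7, -0.6

x=20: ŷ = -8 + 0.5·20 = 2; r = 2.3 − 2 = 0.3
x=24: ŷ = -8 + 0.5·24 = 4; r = 4.1 − 4 = 0.1
x=42: ŷ = -8 + 0.5·42 = 13; r = 13.1 − 13 = 0.1
x=58: ŷ = -8 + 0.5·58 = 21; r = 20.4 − 21 = -0.6
x=75: ŷ = -8 + 0.5·75 = 29.5; r = 28.5 − 29.5 = -1
x=96: ŷ = -8 + 0.5·96 = 40; r = 41.7 − 40 = 1.7
x=110: ŷ = -8 + 0.5·110 = 47; r = 46.4 − 47 = -0.6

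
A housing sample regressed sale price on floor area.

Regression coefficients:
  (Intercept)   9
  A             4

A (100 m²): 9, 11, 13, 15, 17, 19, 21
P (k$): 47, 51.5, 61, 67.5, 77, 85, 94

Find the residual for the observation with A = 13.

P̂ = 9 + 4·13 = 61
e = 61 − 61 = 0

e = 0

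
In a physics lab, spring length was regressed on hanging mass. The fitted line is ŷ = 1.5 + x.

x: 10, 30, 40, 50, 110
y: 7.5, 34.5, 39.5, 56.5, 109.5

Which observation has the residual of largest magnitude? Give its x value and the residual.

x=10: ŷ = 1.5 + 10 = 11.5; e = 7.5 − 11.5 = -4
x=30: ŷ = 1.5 + 30 = 31.5; e = 34.5 − 31.5 = 3
x=40: ŷ = 1.5 + 40 = 41.5; e = 39.5 − 41.5 = -2
x=50: ŷ = 1.5 + 50 = 51.5; e = 56.5 − 51.5 = 5
x=110: ŷ = 1.5 + 110 = 111.5; e = 109.5 − 111.5 = -2
Largest |e| is 5 at x = 50, residual 5.

x = 50, e = 5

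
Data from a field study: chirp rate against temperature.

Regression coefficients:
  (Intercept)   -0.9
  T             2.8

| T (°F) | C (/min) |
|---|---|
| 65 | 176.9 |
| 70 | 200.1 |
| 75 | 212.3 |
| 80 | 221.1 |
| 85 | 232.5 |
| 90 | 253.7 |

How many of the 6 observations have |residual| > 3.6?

T=65: ŷ = -0.9 + 2.8·65 = 181.1; e = 176.9 − 181.1 = -4.2
T=70: ŷ = -0.9 + 2.8·70 = 195.1; e = 200.1 − 195.1 = 5
T=75: ŷ = -0.9 + 2.8·75 = 209.1; e = 212.3 − 209.1 = 3.2
T=80: ŷ = -0.9 + 2.8·80 = 223.1; e = 221.1 − 223.1 = -2
T=85: ŷ = -0.9 + 2.8·85 = 237.1; e = 232.5 − 237.1 = -4.6
T=90: ŷ = -0.9 + 2.8·90 = 251.1; e = 253.7 − 251.1 = 2.6
|e| > 3.6: T=65 (|e|=4.2), T=70 (|e|=5), T=85 (|e|=4.6) → 3

3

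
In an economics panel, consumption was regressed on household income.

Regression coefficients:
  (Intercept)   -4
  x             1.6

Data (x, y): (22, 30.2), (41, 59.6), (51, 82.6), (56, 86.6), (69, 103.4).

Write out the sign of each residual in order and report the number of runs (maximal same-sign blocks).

x=22: ŷ = -4 + 1.6·22 = 31.2; r = 30.2 − 31.2 = -1
x=41: ŷ = -4 + 1.6·41 = 61.6; r = 59.6 − 61.6 = -2
x=51: ŷ = -4 + 1.6·51 = 77.6; r = 82.6 − 77.6 = 5
x=56: ŷ = -4 + 1.6·56 = 85.6; r = 86.6 − 85.6 = 1
x=69: ŷ = -4 + 1.6·69 = 106.4; r = 103.4 − 106.4 = -3
Signs: − − + + −
Runs: −×2, +×2, −×1 → 3

3 runs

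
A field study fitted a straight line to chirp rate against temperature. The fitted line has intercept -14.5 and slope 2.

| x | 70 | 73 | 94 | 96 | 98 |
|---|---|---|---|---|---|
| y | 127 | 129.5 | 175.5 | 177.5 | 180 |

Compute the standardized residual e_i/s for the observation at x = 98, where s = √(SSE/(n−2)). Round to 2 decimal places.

x=70: ŷ = -14.5 + 2·70 = 125.5; e = 127 − 125.5 = 1.5
x=73: ŷ = -14.5 + 2·73 = 131.5; e = 129.5 − 131.5 = -2
x=94: ŷ = -14.5 + 2·94 = 173.5; e = 175.5 − 173.5 = 2
x=96: ŷ = -14.5 + 2·96 = 177.5; e = 177.5 − 177.5 = 0
x=98: ŷ = -14.5 + 2·98 = 181.5; e = 180 − 181.5 = -1.5
SSE = 2.25 + 4 + 4 + 0 + 2.25 = 12.5
s = √(12.5/3) = 2.04124
e/s = -1.5 / 2.04124 = -0.73

-0.73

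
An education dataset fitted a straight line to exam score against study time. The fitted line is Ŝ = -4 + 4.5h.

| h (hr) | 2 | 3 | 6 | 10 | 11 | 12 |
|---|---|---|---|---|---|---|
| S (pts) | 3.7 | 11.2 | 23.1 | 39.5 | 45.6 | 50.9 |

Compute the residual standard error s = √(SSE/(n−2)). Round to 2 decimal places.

h=2: Ŝ = -4 + 4.5·2 = 5; r = 3.7 − 5 = -1.3
h=3: Ŝ = -4 + 4.5·3 = 9.5; r = 11.2 − 9.5 = 1.7
h=6: Ŝ = -4 + 4.5·6 = 23; r = 23.1 − 23 = 0.1
h=10: Ŝ = -4 + 4.5·10 = 41; r = 39.5 − 41 = -1.5
h=11: Ŝ = -4 + 4.5·11 = 45.5; r = 45.6 − 45.5 = 0.1
h=12: Ŝ = -4 + 4.5·12 = 50; r = 50.9 − 50 = 0.9
SSE = 1.69 + 2.89 + 0.01 + 2.25 + 0.01 + 0.81 = 7.66
s = √(7.66/4) = √1.915 ≈ 1.38

s = 1.38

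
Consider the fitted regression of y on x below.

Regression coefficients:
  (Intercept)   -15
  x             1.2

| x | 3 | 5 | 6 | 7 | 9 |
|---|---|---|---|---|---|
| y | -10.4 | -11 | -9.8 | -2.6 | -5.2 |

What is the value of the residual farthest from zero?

r = 4

x=3: ŷ = -15 + 1.2·3 = -11.4; r = -10.4 − (-11.4) = 1
x=5: ŷ = -15 + 1.2·5 = -9; r = -11 − (-9) = -2
x=6: ŷ = -15 + 1.2·6 = -7.8; r = -9.8 − (-7.8) = -2
x=7: ŷ = -15 + 1.2·7 = -6.6; r = -2.6 − (-6.6) = 4
x=9: ŷ = -15 + 1.2·9 = -4.2; r = -5.2 − (-4.2) = -1
Largest |r| is 4 at x = 7, residual 4.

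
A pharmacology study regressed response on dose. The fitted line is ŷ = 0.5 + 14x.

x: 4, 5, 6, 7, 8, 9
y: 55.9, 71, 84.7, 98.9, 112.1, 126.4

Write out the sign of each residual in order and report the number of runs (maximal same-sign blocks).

3 runs

x=4: ŷ = 0.5 + 14·4 = 56.5; e = 55.9 − 56.5 = -0.6
x=5: ŷ = 0.5 + 14·5 = 70.5; e = 71 − 70.5 = 0.5
x=6: ŷ = 0.5 + 14·6 = 84.5; e = 84.7 − 84.5 = 0.2
x=7: ŷ = 0.5 + 14·7 = 98.5; e = 98.9 − 98.5 = 0.4
x=8: ŷ = 0.5 + 14·8 = 112.5; e = 112.1 − 112.5 = -0.4
x=9: ŷ = 0.5 + 14·9 = 126.5; e = 126.4 − 126.5 = -0.1
Signs: − + + + − −
Runs: −×1, +×3, −×2 → 3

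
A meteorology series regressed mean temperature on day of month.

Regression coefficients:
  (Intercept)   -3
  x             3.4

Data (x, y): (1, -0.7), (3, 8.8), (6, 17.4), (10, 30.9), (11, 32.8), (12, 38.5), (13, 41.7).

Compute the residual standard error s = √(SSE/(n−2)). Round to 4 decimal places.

s = 1.1900

x=1: ŷ = -3 + 3.4·1 = 0.4; r = -0.7 − 0.4 = -1.1
x=3: ŷ = -3 + 3.4·3 = 7.2; r = 8.8 − 7.2 = 1.6
x=6: ŷ = -3 + 3.4·6 = 17.4; r = 17.4 − 17.4 = 0
x=10: ŷ = -3 + 3.4·10 = 31; r = 30.9 − 31 = -0.1
x=11: ŷ = -3 + 3.4·11 = 34.4; r = 32.8 − 34.4 = -1.6
x=12: ŷ = -3 + 3.4·12 = 37.8; r = 38.5 − 37.8 = 0.7
x=13: ŷ = -3 + 3.4·13 = 41.2; r = 41.7 − 41.2 = 0.5
SSE = 1.21 + 2.56 + 0 + 0.01 + 2.56 + 0.49 + 0.25 = 7.08
s = √(7.08/5) = √1.416 ≈ 1.1900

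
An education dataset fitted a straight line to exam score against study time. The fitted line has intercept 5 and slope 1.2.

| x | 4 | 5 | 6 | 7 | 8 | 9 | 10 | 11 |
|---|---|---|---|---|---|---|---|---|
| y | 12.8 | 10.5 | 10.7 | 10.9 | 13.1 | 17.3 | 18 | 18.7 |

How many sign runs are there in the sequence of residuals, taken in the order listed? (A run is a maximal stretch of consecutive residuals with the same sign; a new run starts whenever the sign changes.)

3 runs

x=4: ŷ = 5 + 1.2·4 = 9.8; e = 12.8 − 9.8 = 3
x=5: ŷ = 5 + 1.2·5 = 11; e = 10.5 − 11 = -0.5
x=6: ŷ = 5 + 1.2·6 = 12.2; e = 10.7 − 12.2 = -1.5
x=7: ŷ = 5 + 1.2·7 = 13.4; e = 10.9 − 13.4 = -2.5
x=8: ŷ = 5 + 1.2·8 = 14.6; e = 13.1 − 14.6 = -1.5
x=9: ŷ = 5 + 1.2·9 = 15.8; e = 17.3 − 15.8 = 1.5
x=10: ŷ = 5 + 1.2·10 = 17; e = 18 − 17 = 1
x=11: ŷ = 5 + 1.2·11 = 18.2; e = 18.7 − 18.2 = 0.5
Signs: + − − − − + + +
Runs: +×1, −×4, +×3 → 3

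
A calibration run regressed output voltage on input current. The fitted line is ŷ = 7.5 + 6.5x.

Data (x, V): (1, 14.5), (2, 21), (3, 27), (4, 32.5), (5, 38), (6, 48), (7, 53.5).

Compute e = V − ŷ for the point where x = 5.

ŷ = 7.5 + 6.5·5 = 40
e = 38 − 40 = -2

e = -2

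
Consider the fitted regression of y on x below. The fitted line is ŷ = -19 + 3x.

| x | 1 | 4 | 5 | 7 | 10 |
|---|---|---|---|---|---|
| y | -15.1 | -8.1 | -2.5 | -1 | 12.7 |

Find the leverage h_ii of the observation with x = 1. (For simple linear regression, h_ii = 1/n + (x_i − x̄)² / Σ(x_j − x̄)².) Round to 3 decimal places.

h = 0.628

x̄ = (1 + 4 + 5 + 7 + 10)/5 = 5.4
Σ(x − x̄)² = 19.36 + 1.96 + 0.16 + 2.56 + 21.16 = 45.2
h = 1/5 + (-4.4)²/45.2 = 0.2 + 0.428319 = 0.628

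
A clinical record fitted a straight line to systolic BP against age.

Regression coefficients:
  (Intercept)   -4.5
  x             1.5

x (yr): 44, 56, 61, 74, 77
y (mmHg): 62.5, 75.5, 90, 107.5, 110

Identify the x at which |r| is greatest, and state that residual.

x = 56, r = -4

x=44: ŷ = -4.5 + 1.5·44 = 61.5; r = 62.5 − 61.5 = 1
x=56: ŷ = -4.5 + 1.5·56 = 79.5; r = 75.5 − 79.5 = -4
x=61: ŷ = -4.5 + 1.5·61 = 87; r = 90 − 87 = 3
x=74: ŷ = -4.5 + 1.5·74 = 106.5; r = 107.5 − 106.5 = 1
x=77: ŷ = -4.5 + 1.5·77 = 111; r = 110 − 111 = -1
Largest |r| is 4 at x = 56, residual -4.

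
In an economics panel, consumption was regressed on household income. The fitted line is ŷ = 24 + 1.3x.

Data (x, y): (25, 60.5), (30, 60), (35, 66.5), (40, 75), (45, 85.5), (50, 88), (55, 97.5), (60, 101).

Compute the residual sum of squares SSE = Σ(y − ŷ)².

x=25: ŷ = 24 + 1.3·25 = 56.5; r = 60.5 − 56.5 = 4
x=30: ŷ = 24 + 1.3·30 = 63; r = 60 − 63 = -3
x=35: ŷ = 24 + 1.3·35 = 69.5; r = 66.5 − 69.5 = -3
x=40: ŷ = 24 + 1.3·40 = 76; r = 75 − 76 = -1
x=45: ŷ = 24 + 1.3·45 = 82.5; r = 85.5 − 82.5 = 3
x=50: ŷ = 24 + 1.3·50 = 89; r = 88 − 89 = -1
x=55: ŷ = 24 + 1.3·55 = 95.5; r = 97.5 − 95.5 = 2
x=60: ŷ = 24 + 1.3·60 = 102; r = 101 − 102 = -1
SSE = 16 + 9 + 9 + 1 + 9 + 1 + 4 + 1 = 50

SSE = 50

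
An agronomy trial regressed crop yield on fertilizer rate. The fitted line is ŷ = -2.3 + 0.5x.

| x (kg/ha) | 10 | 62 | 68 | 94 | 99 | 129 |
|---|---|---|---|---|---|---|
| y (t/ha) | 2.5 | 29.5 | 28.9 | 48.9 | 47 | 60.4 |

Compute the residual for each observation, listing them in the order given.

-0.2, 0.8, -2.8, 4.2, -0.2, -1.8

x=10: ŷ = -2.3 + 0.5·10 = 2.7; r = 2.5 − 2.7 = -0.2
x=62: ŷ = -2.3 + 0.5·62 = 28.7; r = 29.5 − 28.7 = 0.8
x=68: ŷ = -2.3 + 0.5·68 = 31.7; r = 28.9 − 31.7 = -2.8
x=94: ŷ = -2.3 + 0.5·94 = 44.7; r = 48.9 − 44.7 = 4.2
x=99: ŷ = -2.3 + 0.5·99 = 47.2; r = 47 − 47.2 = -0.2
x=129: ŷ = -2.3 + 0.5·129 = 62.2; r = 60.4 − 62.2 = -1.8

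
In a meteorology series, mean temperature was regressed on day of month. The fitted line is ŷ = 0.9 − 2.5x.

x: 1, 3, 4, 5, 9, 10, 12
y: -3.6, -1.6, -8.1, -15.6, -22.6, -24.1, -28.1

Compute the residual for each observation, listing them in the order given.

-2, 5, 1, -4, -1, 0, 1

x=1: ŷ = 0.9 − 2.5·1 = -1.6; e = -3.6 − (-1.6) = -2
x=3: ŷ = 0.9 − 2.5·3 = -6.6; e = -1.6 − (-6.6) = 5
x=4: ŷ = 0.9 − 2.5·4 = -9.1; e = -8.1 − (-9.1) = 1
x=5: ŷ = 0.9 − 2.5·5 = -11.6; e = -15.6 − (-11.6) = -4
x=9: ŷ = 0.9 − 2.5·9 = -21.6; e = -22.6 − (-21.6) = -1
x=10: ŷ = 0.9 − 2.5·10 = -24.1; e = -24.1 − (-24.1) = 0
x=12: ŷ = 0.9 − 2.5·12 = -29.1; e = -28.1 − (-29.1) = 1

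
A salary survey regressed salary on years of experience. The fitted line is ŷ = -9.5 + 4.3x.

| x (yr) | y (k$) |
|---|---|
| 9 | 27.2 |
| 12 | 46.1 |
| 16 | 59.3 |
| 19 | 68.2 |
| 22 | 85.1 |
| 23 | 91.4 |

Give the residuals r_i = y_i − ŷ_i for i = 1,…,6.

-2, 4, 0, -4, 0, 2

x=9: ŷ = -9.5 + 4.3·9 = 29.2; r = 27.2 − 29.2 = -2
x=12: ŷ = -9.5 + 4.3·12 = 42.1; r = 46.1 − 42.1 = 4
x=16: ŷ = -9.5 + 4.3·16 = 59.3; r = 59.3 − 59.3 = 0
x=19: ŷ = -9.5 + 4.3·19 = 72.2; r = 68.2 − 72.2 = -4
x=22: ŷ = -9.5 + 4.3·22 = 85.1; r = 85.1 − 85.1 = 0
x=23: ŷ = -9.5 + 4.3·23 = 89.4; r = 91.4 − 89.4 = 2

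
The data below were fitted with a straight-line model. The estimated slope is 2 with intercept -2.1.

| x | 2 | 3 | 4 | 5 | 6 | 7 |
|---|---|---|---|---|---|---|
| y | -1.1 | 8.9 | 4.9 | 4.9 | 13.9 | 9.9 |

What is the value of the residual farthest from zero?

r = 5

x=2: ŷ = -2.1 + 2·2 = 1.9; r = -1.1 − 1.9 = -3
x=3: ŷ = -2.1 + 2·3 = 3.9; r = 8.9 − 3.9 = 5
x=4: ŷ = -2.1 + 2·4 = 5.9; r = 4.9 − 5.9 = -1
x=5: ŷ = -2.1 + 2·5 = 7.9; r = 4.9 − 7.9 = -3
x=6: ŷ = -2.1 + 2·6 = 9.9; r = 13.9 − 9.9 = 4
x=7: ŷ = -2.1 + 2·7 = 11.9; r = 9.9 − 11.9 = -2
Largest |r| is 5 at x = 3, residual 5.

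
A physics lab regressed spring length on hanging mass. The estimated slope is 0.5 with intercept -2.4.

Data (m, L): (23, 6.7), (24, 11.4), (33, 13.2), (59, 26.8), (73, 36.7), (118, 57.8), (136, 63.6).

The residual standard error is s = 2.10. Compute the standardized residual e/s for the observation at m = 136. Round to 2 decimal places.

-0.95

ŷ = -2.4 + 0.5·136 = 65.6
e = 63.6 − 65.6 = -2
e/s = -2 / 2.10 = -0.95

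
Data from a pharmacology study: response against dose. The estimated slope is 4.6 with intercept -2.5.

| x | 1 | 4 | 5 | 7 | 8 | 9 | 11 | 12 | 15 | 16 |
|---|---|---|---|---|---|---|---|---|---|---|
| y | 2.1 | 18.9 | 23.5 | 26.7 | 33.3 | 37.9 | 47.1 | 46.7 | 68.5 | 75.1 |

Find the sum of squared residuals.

x=1: ŷ = -2.5 + 4.6·1 = 2.1; r = 2.1 − 2.1 = 0
x=4: ŷ = -2.5 + 4.6·4 = 15.9; r = 18.9 − 15.9 = 3
x=5: ŷ = -2.5 + 4.6·5 = 20.5; r = 23.5 − 20.5 = 3
x=7: ŷ = -2.5 + 4.6·7 = 29.7; r = 26.7 − 29.7 = -3
x=8: ŷ = -2.5 + 4.6·8 = 34.3; r = 33.3 − 34.3 = -1
x=9: ŷ = -2.5 + 4.6·9 = 38.9; r = 37.9 − 38.9 = -1
x=11: ŷ = -2.5 + 4.6·11 = 48.1; r = 47.1 − 48.1 = -1
x=12: ŷ = -2.5 + 4.6·12 = 52.7; r = 46.7 − 52.7 = -6
x=15: ŷ = -2.5 + 4.6·15 = 66.5; r = 68.5 − 66.5 = 2
x=16: ŷ = -2.5 + 4.6·16 = 71.1; r = 75.1 − 71.1 = 4
SSE = 0 + 9 + 9 + 9 + 1 + 1 + 1 + 36 + 4 + 16 = 86

SSE = 86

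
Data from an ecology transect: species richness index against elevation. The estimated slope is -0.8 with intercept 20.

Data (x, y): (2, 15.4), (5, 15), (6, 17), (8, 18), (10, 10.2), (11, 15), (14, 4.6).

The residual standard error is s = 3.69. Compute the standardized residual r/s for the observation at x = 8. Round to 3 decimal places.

ŷ = 20 − 0.8·8 = 13.6
r = 18 − 13.6 = 4.4
r/s = 4.4 / 3.69 = 1.192

1.192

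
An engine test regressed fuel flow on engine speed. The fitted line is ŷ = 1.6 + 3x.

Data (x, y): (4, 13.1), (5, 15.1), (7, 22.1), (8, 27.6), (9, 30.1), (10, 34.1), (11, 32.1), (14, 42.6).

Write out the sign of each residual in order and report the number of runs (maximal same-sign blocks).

x=4: ŷ = 1.6 + 3·4 = 13.6; r = 13.1 − 13.6 = -0.5
x=5: ŷ = 1.6 + 3·5 = 16.6; r = 15.1 − 16.6 = -1.5
x=7: ŷ = 1.6 + 3·7 = 22.6; r = 22.1 − 22.6 = -0.5
x=8: ŷ = 1.6 + 3·8 = 25.6; r = 27.6 − 25.6 = 2
x=9: ŷ = 1.6 + 3·9 = 28.6; r = 30.1 − 28.6 = 1.5
x=10: ŷ = 1.6 + 3·10 = 31.6; r = 34.1 − 31.6 = 2.5
x=11: ŷ = 1.6 + 3·11 = 34.6; r = 32.1 − 34.6 = -2.5
x=14: ŷ = 1.6 + 3·14 = 43.6; r = 42.6 − 43.6 = -1
Signs: − − − + + + − −
Runs: −×3, +×3, −×2 → 3

3 runs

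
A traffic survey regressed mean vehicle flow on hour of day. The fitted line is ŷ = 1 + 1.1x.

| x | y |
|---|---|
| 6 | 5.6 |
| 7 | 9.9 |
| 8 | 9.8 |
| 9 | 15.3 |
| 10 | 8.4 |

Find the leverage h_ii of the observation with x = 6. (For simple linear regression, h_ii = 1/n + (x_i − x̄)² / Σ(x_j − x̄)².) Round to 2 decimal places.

h = 0.60

x̄ = (6 + 7 + 8 + 9 + 10)/5 = 8
Σ(x − x̄)² = 4 + 1 + 0 + 1 + 4 = 10
h = 1/5 + (-2)²/10 = 0.2 + 0.4 = 0.60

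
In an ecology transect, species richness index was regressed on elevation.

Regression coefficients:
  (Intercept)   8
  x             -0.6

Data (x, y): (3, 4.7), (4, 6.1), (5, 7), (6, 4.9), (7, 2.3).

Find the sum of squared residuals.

x=3: ŷ = 8 − 0.6·3 = 6.2; e = 4.7 − 6.2 = -1.5
x=4: ŷ = 8 − 0.6·4 = 5.6; e = 6.1 − 5.6 = 0.5
x=5: ŷ = 8 − 0.6·5 = 5; e = 7 − 5 = 2
x=6: ŷ = 8 − 0.6·6 = 4.4; e = 4.9 − 4.4 = 0.5
x=7: ŷ = 8 − 0.6·7 = 3.8; e = 2.3 − 3.8 = -1.5
SSE = 2.25 + 0.25 + 4 + 0.25 + 2.25 = 9

SSE = 9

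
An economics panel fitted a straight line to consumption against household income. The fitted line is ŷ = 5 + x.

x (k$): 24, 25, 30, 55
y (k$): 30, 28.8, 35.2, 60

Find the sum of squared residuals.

SSE = 2.48

x=24: ŷ = 5 + 24 = 29; r = 30 − 29 = 1
x=25: ŷ = 5 + 25 = 30; r = 28.8 − 30 = -1.2
x=30: ŷ = 5 + 30 = 35; r = 35.2 − 35 = 0.2
x=55: ŷ = 5 + 55 = 60; r = 60 − 60 = 0
SSE = 1 + 1.44 + 0.04 + 0 = 2.48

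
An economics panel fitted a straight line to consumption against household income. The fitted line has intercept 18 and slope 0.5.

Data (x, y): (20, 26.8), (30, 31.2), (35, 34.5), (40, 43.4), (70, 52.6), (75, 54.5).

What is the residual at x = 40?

r = 5.4

ŷ = 18 + 0.5·40 = 38
r = 43.4 − 38 = 5.4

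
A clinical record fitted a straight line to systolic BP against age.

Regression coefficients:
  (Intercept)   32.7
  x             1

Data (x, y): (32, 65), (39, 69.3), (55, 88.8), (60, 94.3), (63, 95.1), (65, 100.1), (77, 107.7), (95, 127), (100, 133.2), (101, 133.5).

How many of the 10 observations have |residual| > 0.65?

x=32: ŷ = 32.7 + 32 = 64.7; r = 65 − 64.7 = 0.3
x=39: ŷ = 32.7 + 39 = 71.7; r = 69.3 − 71.7 = -2.4
x=55: ŷ = 32.7 + 55 = 87.7; r = 88.8 − 87.7 = 1.1
x=60: ŷ = 32.7 + 60 = 92.7; r = 94.3 − 92.7 = 1.6
x=63: ŷ = 32.7 + 63 = 95.7; r = 95.1 − 95.7 = -0.6
x=65: ŷ = 32.7 + 65 = 97.7; r = 100.1 − 97.7 = 2.4
x=77: ŷ = 32.7 + 77 = 109.7; r = 107.7 − 109.7 = -2
x=95: ŷ = 32.7 + 95 = 127.7; r = 127 − 127.7 = -0.7
x=100: ŷ = 32.7 + 100 = 132.7; r = 133.2 − 132.7 = 0.5
x=101: ŷ = 32.7 + 101 = 133.7; r = 133.5 − 133.7 = -0.2
|r| > 0.65: x=39 (|r|=2.4), x=55 (|r|=1.1), x=60 (|r|=1.6), x=65 (|r|=2.4), x=77 (|r|=2), x=95 (|r|=0.7) → 6

6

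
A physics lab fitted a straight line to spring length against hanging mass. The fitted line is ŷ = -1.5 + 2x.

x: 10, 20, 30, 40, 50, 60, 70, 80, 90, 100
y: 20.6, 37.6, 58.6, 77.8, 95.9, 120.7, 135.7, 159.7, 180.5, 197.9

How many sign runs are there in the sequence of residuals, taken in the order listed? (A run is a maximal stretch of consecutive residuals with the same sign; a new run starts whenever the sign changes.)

x=10: ŷ = -1.5 + 2·10 = 18.5; e = 20.6 − 18.5 = 2.1
x=20: ŷ = -1.5 + 2·20 = 38.5; e = 37.6 − 38.5 = -0.9
x=30: ŷ = -1.5 + 2·30 = 58.5; e = 58.6 − 58.5 = 0.1
x=40: ŷ = -1.5 + 2·40 = 78.5; e = 77.8 − 78.5 = -0.7
x=50: ŷ = -1.5 + 2·50 = 98.5; e = 95.9 − 98.5 = -2.6
x=60: ŷ = -1.5 + 2·60 = 118.5; e = 120.7 − 118.5 = 2.2
x=70: ŷ = -1.5 + 2·70 = 138.5; e = 135.7 − 138.5 = -2.8
x=80: ŷ = -1.5 + 2·80 = 158.5; e = 159.7 − 158.5 = 1.2
x=90: ŷ = -1.5 + 2·90 = 178.5; e = 180.5 − 178.5 = 2
x=100: ŷ = -1.5 + 2·100 = 198.5; e = 197.9 − 198.5 = -0.6
Signs: + − + − − + − + + −
Runs: +×1, −×1, +×1, −×2, +×1, −×1, +×2, −×1 → 8

8 runs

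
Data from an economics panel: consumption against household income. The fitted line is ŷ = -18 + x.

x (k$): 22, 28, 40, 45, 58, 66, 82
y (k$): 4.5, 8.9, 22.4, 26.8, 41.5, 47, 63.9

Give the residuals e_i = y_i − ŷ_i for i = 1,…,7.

x=22: ŷ = -18 + 22 = 4; e = 4.5 − 4 = 0.5
x=28: ŷ = -18 + 28 = 10; e = 8.9 − 10 = -1.1
x=40: ŷ = -18 + 40 = 22; e = 22.4 − 22 = 0.4
x=45: ŷ = -18 + 45 = 27; e = 26.8 − 27 = -0.2
x=58: ŷ = -18 + 58 = 40; e = 41.5 − 40 = 1.5
x=66: ŷ = -18 + 66 = 48; e = 47 − 48 = -1
x=82: ŷ = -18 + 82 = 64; e = 63.9 − 64 = -0.1

0.5, -1.1, 0.4, -0.2, 1.5, -1, -0.1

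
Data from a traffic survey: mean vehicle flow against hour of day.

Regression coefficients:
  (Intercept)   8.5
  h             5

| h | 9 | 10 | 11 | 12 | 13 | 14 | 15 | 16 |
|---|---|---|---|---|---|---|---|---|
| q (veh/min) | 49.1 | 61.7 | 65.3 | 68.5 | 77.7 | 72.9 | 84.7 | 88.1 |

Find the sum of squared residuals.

h=9: ŷ = 8.5 + 5·9 = 53.5; e = 49.1 − 53.5 = -4.4
h=10: ŷ = 8.5 + 5·10 = 58.5; e = 61.7 − 58.5 = 3.2
h=11: ŷ = 8.5 + 5·11 = 63.5; e = 65.3 − 63.5 = 1.8
h=12: ŷ = 8.5 + 5·12 = 68.5; e = 68.5 − 68.5 = 0
h=13: ŷ = 8.5 + 5·13 = 73.5; e = 77.7 − 73.5 = 4.2
h=14: ŷ = 8.5 + 5·14 = 78.5; e = 72.9 − 78.5 = -5.6
h=15: ŷ = 8.5 + 5·15 = 83.5; e = 84.7 − 83.5 = 1.2
h=16: ŷ = 8.5 + 5·16 = 88.5; e = 88.1 − 88.5 = -0.4
SSE = 19.36 + 10.24 + 3.24 + 0 + 17.64 + 31.36 + 1.44 + 0.16 = 83.44

SSE = 83.44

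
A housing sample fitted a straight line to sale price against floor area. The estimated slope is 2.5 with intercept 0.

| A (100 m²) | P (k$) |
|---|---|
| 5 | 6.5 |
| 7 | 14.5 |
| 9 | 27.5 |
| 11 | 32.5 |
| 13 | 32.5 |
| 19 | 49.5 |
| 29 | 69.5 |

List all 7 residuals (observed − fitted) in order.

-6, -3, 5, 5, 0, 2, -3

A=5: P̂ = 2.5·5 = 12.5; r = 6.5 − 12.5 = -6
A=7: P̂ = 2.5·7 = 17.5; r = 14.5 − 17.5 = -3
A=9: P̂ = 2.5·9 = 22.5; r = 27.5 − 22.5 = 5
A=11: P̂ = 2.5·11 = 27.5; r = 32.5 − 27.5 = 5
A=13: P̂ = 2.5·13 = 32.5; r = 32.5 − 32.5 = 0
A=19: P̂ = 2.5·19 = 47.5; r = 49.5 − 47.5 = 2
A=29: P̂ = 2.5·29 = 72.5; r = 69.5 − 72.5 = -3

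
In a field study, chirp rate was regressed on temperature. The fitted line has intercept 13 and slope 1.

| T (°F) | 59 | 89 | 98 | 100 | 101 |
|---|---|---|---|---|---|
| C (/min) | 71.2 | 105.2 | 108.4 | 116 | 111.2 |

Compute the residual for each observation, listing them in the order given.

-0.8, 3.2, -2.6, 3, -2.8

T=59: ŷ = 13 + 59 = 72; e = 71.2 − 72 = -0.8
T=89: ŷ = 13 + 89 = 102; e = 105.2 − 102 = 3.2
T=98: ŷ = 13 + 98 = 111; e = 108.4 − 111 = -2.6
T=100: ŷ = 13 + 100 = 113; e = 116 − 113 = 3
T=101: ŷ = 13 + 101 = 114; e = 111.2 − 114 = -2.8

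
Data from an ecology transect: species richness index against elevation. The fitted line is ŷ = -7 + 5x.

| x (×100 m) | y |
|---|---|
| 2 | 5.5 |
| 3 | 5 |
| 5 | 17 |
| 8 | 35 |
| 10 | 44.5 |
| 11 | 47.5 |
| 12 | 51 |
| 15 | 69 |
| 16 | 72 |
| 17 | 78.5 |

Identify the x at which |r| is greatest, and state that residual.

x=2: ŷ = -7 + 5·2 = 3; r = 5.5 − 3 = 2.5
x=3: ŷ = -7 + 5·3 = 8; r = 5 − 8 = -3
x=5: ŷ = -7 + 5·5 = 18; r = 17 − 18 = -1
x=8: ŷ = -7 + 5·8 = 33; r = 35 − 33 = 2
x=10: ŷ = -7 + 5·10 = 43; r = 44.5 − 43 = 1.5
x=11: ŷ = -7 + 5·11 = 48; r = 47.5 − 48 = -0.5
x=12: ŷ = -7 + 5·12 = 53; r = 51 − 53 = -2
x=15: ŷ = -7 + 5·15 = 68; r = 69 − 68 = 1
x=16: ŷ = -7 + 5·16 = 73; r = 72 − 73 = -1
x=17: ŷ = -7 + 5·17 = 78; r = 78.5 − 78 = 0.5
Largest |r| is 3 at x = 3, residual -3.

x = 3, r = -3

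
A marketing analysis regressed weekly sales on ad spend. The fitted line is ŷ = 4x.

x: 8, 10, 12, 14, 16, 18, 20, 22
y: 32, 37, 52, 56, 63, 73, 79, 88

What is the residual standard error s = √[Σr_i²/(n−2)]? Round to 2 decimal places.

s = 2.16

x=8: ŷ = 4·8 = 32; r = 32 − 32 = 0
x=10: ŷ = 4·10 = 40; r = 37 − 40 = -3
x=12: ŷ = 4·12 = 48; r = 52 − 48 = 4
x=14: ŷ = 4·14 = 56; r = 56 − 56 = 0
x=16: ŷ = 4·16 = 64; r = 63 − 64 = -1
x=18: ŷ = 4·18 = 72; r = 73 − 72 = 1
x=20: ŷ = 4·20 = 80; r = 79 − 80 = -1
x=22: ŷ = 4·22 = 88; r = 88 − 88 = 0
SSE = 0 + 9 + 16 + 0 + 1 + 1 + 1 + 0 = 28
s = √(28/6) = √4.66667 ≈ 2.16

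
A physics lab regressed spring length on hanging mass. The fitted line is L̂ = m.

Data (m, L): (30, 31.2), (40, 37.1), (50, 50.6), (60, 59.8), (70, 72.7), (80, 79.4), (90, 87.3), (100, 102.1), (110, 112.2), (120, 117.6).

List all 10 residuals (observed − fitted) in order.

1.2, -2.9, 0.6, -0.2, 2.7, -0.6, -2.7, 2.1, 2.2, -2.4

m=30: L̂ = 30 = 30; e = 31.2 − 30 = 1.2
m=40: L̂ = 40 = 40; e = 37.1 − 40 = -2.9
m=50: L̂ = 50 = 50; e = 50.6 − 50 = 0.6
m=60: L̂ = 60 = 60; e = 59.8 − 60 = -0.2
m=70: L̂ = 70 = 70; e = 72.7 − 70 = 2.7
m=80: L̂ = 80 = 80; e = 79.4 − 80 = -0.6
m=90: L̂ = 90 = 90; e = 87.3 − 90 = -2.7
m=100: L̂ = 100 = 100; e = 102.1 − 100 = 2.1
m=110: L̂ = 110 = 110; e = 112.2 − 110 = 2.2
m=120: L̂ = 120 = 120; e = 117.6 − 120 = -2.4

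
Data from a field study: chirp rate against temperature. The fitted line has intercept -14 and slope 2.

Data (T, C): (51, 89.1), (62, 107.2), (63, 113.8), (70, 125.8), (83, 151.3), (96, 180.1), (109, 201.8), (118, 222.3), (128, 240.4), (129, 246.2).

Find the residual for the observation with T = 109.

r = -2.2

Ĉ = -14 + 2·109 = 204
r = 201.8 − 204 = -2.2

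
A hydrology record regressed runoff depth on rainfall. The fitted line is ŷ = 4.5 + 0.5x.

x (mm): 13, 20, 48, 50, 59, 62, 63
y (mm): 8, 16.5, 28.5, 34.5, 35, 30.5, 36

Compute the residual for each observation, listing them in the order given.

-3, 2, 0, 5, 1, -5, 0

x=13: ŷ = 4.5 + 0.5·13 = 11; r = 8 − 11 = -3
x=20: ŷ = 4.5 + 0.5·20 = 14.5; r = 16.5 − 14.5 = 2
x=48: ŷ = 4.5 + 0.5·48 = 28.5; r = 28.5 − 28.5 = 0
x=50: ŷ = 4.5 + 0.5·50 = 29.5; r = 34.5 − 29.5 = 5
x=59: ŷ = 4.5 + 0.5·59 = 34; r = 35 − 34 = 1
x=62: ŷ = 4.5 + 0.5·62 = 35.5; r = 30.5 − 35.5 = -5
x=63: ŷ = 4.5 + 0.5·63 = 36; r = 36 − 36 = 0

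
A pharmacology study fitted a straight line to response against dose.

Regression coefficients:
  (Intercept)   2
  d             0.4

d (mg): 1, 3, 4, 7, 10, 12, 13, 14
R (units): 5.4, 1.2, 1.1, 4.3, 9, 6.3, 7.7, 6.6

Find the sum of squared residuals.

SSE = 30

d=1: ŷ = 2 + 0.4·1 = 2.4; e = 5.4 − 2.4 = 3
d=3: ŷ = 2 + 0.4·3 = 3.2; e = 1.2 − 3.2 = -2
d=4: ŷ = 2 + 0.4·4 = 3.6; e = 1.1 − 3.6 = -2.5
d=7: ŷ = 2 + 0.4·7 = 4.8; e = 4.3 − 4.8 = -0.5
d=10: ŷ = 2 + 0.4·10 = 6; e = 9 − 6 = 3
d=12: ŷ = 2 + 0.4·12 = 6.8; e = 6.3 − 6.8 = -0.5
d=13: ŷ = 2 + 0.4·13 = 7.2; e = 7.7 − 7.2 = 0.5
d=14: ŷ = 2 + 0.4·14 = 7.6; e = 6.6 − 7.6 = -1
SSE = 9 + 4 + 6.25 + 0.25 + 9 + 0.25 + 0.25 + 1 = 30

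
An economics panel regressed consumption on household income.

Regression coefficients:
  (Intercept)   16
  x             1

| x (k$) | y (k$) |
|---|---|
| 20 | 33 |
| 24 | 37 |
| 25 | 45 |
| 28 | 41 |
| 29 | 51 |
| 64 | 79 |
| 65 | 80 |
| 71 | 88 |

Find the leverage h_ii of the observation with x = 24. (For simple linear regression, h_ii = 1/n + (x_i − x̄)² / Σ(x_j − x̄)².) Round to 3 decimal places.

h = 0.210

x̄ = (20 + 24 + 25 + 28 + 29 + 64 + 65 + 71)/8 = 40.75
Σ(x − x̄)² = 430.562 + 280.562 + 248.062 + 162.562 + 138.062 + 540.562 + 588.062 + 915.062 = 3303.5
h = 1/8 + (-16.75)²/3303.5 = 0.125 + 0.0849289 = 0.210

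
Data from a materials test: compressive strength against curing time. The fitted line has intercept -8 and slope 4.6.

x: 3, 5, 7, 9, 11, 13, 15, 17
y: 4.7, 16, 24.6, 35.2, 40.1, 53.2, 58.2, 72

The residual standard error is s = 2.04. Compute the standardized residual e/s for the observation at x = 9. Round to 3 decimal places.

ŷ = -8 + 4.6·9 = 33.4
e = 35.2 − 33.4 = 1.8
e/s = 1.8 / 2.04 = 0.882

0.882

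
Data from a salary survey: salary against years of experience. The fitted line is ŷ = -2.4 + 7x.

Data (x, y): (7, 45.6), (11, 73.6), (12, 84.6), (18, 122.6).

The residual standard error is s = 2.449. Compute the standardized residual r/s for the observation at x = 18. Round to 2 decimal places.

-0.41

ŷ = -2.4 + 7·18 = 123.6
r = 122.6 − 123.6 = -1
r/s = -1 / 2.449 = -0.41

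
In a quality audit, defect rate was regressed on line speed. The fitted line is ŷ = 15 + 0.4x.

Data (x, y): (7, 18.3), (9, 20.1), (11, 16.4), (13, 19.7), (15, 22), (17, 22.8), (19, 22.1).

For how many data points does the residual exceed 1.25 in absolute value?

2

x=7: ŷ = 15 + 0.4·7 = 17.8; e = 18.3 − 17.8 = 0.5
x=9: ŷ = 15 + 0.4·9 = 18.6; e = 20.1 − 18.6 = 1.5
x=11: ŷ = 15 + 0.4·11 = 19.4; e = 16.4 − 19.4 = -3
x=13: ŷ = 15 + 0.4·13 = 20.2; e = 19.7 − 20.2 = -0.5
x=15: ŷ = 15 + 0.4·15 = 21; e = 22 − 21 = 1
x=17: ŷ = 15 + 0.4·17 = 21.8; e = 22.8 − 21.8 = 1
x=19: ŷ = 15 + 0.4·19 = 22.6; e = 22.1 − 22.6 = -0.5
|e| > 1.25: x=9 (|e|=1.5), x=11 (|e|=3) → 2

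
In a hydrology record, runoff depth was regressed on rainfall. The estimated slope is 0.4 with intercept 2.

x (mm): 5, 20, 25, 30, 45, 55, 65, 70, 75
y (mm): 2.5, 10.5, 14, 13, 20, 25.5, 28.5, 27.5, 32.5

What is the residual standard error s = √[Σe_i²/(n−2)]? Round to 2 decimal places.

x=5: ŷ = 2 + 0.4·5 = 4; e = 2.5 − 4 = -1.5
x=20: ŷ = 2 + 0.4·20 = 10; e = 10.5 − 10 = 0.5
x=25: ŷ = 2 + 0.4·25 = 12; e = 14 − 12 = 2
x=30: ŷ = 2 + 0.4·30 = 14; e = 13 − 14 = -1
x=45: ŷ = 2 + 0.4·45 = 20; e = 20 − 20 = 0
x=55: ŷ = 2 + 0.4·55 = 24; e = 25.5 − 24 = 1.5
x=65: ŷ = 2 + 0.4·65 = 28; e = 28.5 − 28 = 0.5
x=70: ŷ = 2 + 0.4·70 = 30; e = 27.5 − 30 = -2.5
x=75: ŷ = 2 + 0.4·75 = 32; e = 32.5 − 32 = 0.5
SSE = 2.25 + 0.25 + 4 + 1 + 0 + 2.25 + 0.25 + 6.25 + 0.25 = 16.5
s = √(16.5/7) = √2.35714 ≈ 1.54

s = 1.54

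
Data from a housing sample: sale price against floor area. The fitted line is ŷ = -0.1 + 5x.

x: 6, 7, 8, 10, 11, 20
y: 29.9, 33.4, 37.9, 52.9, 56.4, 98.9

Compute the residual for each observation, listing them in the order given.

0, -1.5, -2, 3, 1.5, -1

x=6: ŷ = -0.1 + 5·6 = 29.9; e = 29.9 − 29.9 = 0
x=7: ŷ = -0.1 + 5·7 = 34.9; e = 33.4 − 34.9 = -1.5
x=8: ŷ = -0.1 + 5·8 = 39.9; e = 37.9 − 39.9 = -2
x=10: ŷ = -0.1 + 5·10 = 49.9; e = 52.9 − 49.9 = 3
x=11: ŷ = -0.1 + 5·11 = 54.9; e = 56.4 − 54.9 = 1.5
x=20: ŷ = -0.1 + 5·20 = 99.9; e = 98.9 − 99.9 = -1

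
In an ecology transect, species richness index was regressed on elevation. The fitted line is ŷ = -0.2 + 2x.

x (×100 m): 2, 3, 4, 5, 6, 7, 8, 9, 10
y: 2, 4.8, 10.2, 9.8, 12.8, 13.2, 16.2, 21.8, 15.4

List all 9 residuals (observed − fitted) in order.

-1.8, -1, 2.4, 0, 1, -0.6, 0.4, 4, -4.4

x=2: ŷ = -0.2 + 2·2 = 3.8; e = 2 − 3.8 = -1.8
x=3: ŷ = -0.2 + 2·3 = 5.8; e = 4.8 − 5.8 = -1
x=4: ŷ = -0.2 + 2·4 = 7.8; e = 10.2 − 7.8 = 2.4
x=5: ŷ = -0.2 + 2·5 = 9.8; e = 9.8 − 9.8 = 0
x=6: ŷ = -0.2 + 2·6 = 11.8; e = 12.8 − 11.8 = 1
x=7: ŷ = -0.2 + 2·7 = 13.8; e = 13.2 − 13.8 = -0.6
x=8: ŷ = -0.2 + 2·8 = 15.8; e = 16.2 − 15.8 = 0.4
x=9: ŷ = -0.2 + 2·9 = 17.8; e = 21.8 − 17.8 = 4
x=10: ŷ = -0.2 + 2·10 = 19.8; e = 15.4 − 19.8 = -4.4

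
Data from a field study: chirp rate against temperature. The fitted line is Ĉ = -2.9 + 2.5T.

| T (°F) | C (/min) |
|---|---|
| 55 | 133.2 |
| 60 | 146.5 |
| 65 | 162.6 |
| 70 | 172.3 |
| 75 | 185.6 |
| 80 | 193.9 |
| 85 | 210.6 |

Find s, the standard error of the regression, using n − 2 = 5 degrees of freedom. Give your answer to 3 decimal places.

T=55: Ĉ = -2.9 + 2.5·55 = 134.6; e = 133.2 − 134.6 = -1.4
T=60: Ĉ = -2.9 + 2.5·60 = 147.1; e = 146.5 − 147.1 = -0.6
T=65: Ĉ = -2.9 + 2.5·65 = 159.6; e = 162.6 − 159.6 = 3
T=70: Ĉ = -2.9 + 2.5·70 = 172.1; e = 172.3 − 172.1 = 0.2
T=75: Ĉ = -2.9 + 2.5·75 = 184.6; e = 185.6 − 184.6 = 1
T=80: Ĉ = -2.9 + 2.5·80 = 197.1; e = 193.9 − 197.1 = -3.2
T=85: Ĉ = -2.9 + 2.5·85 = 209.6; e = 210.6 − 209.6 = 1
SSE = 1.96 + 0.36 + 9 + 0.04 + 1 + 10.24 + 1 = 23.6
s = √(23.6/5) = √4.72 ≈ 2.173

s = 2.173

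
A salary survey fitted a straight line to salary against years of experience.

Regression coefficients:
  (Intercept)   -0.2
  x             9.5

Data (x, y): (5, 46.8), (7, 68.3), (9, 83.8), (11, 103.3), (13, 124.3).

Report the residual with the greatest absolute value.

r = 2

x=5: ŷ = -0.2 + 9.5·5 = 47.3; r = 46.8 − 47.3 = -0.5
x=7: ŷ = -0.2 + 9.5·7 = 66.3; r = 68.3 − 66.3 = 2
x=9: ŷ = -0.2 + 9.5·9 = 85.3; r = 83.8 − 85.3 = -1.5
x=11: ŷ = -0.2 + 9.5·11 = 104.3; r = 103.3 − 104.3 = -1
x=13: ŷ = -0.2 + 9.5·13 = 123.3; r = 124.3 − 123.3 = 1
Largest |r| is 2 at x = 7, residual 2.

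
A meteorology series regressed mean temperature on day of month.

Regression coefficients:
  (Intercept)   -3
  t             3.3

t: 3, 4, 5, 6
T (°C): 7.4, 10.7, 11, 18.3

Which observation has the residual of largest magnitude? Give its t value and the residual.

t=3: T̂ = -3 + 3.3·3 = 6.9; e = 7.4 − 6.9 = 0.5
t=4: T̂ = -3 + 3.3·4 = 10.2; e = 10.7 − 10.2 = 0.5
t=5: T̂ = -3 + 3.3·5 = 13.5; e = 11 − 13.5 = -2.5
t=6: T̂ = -3 + 3.3·6 = 16.8; e = 18.3 − 16.8 = 1.5
Largest |e| is 2.5 at t = 5, residual -2.5.

t = 5, e = -2.5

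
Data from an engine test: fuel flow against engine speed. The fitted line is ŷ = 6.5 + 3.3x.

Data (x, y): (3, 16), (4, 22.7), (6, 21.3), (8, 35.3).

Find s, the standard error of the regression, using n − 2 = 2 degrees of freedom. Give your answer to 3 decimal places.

s = 4.468

x=3: ŷ = 6.5 + 3.3·3 = 16.4; r = 16 − 16.4 = -0.4
x=4: ŷ = 6.5 + 3.3·4 = 19.7; r = 22.7 − 19.7 = 3
x=6: ŷ = 6.5 + 3.3·6 = 26.3; r = 21.3 − 26.3 = -5
x=8: ŷ = 6.5 + 3.3·8 = 32.9; r = 35.3 − 32.9 = 2.4
SSE = 0.16 + 9 + 25 + 5.76 = 39.92
s = √(39.92/2) = √19.96 ≈ 4.468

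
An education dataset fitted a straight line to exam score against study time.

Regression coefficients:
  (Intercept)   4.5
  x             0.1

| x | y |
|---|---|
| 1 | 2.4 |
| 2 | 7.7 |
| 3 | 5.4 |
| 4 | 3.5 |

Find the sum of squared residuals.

x=1: ŷ = 4.5 + 0.1·1 = 4.6; r = 2.4 − 4.6 = -2.2
x=2: ŷ = 4.5 + 0.1·2 = 4.7; r = 7.7 − 4.7 = 3
x=3: ŷ = 4.5 + 0.1·3 = 4.8; r = 5.4 − 4.8 = 0.6
x=4: ŷ = 4.5 + 0.1·4 = 4.9; r = 3.5 − 4.9 = -1.4
SSE = 4.84 + 9 + 0.36 + 1.96 = 16.16

SSE = 16.16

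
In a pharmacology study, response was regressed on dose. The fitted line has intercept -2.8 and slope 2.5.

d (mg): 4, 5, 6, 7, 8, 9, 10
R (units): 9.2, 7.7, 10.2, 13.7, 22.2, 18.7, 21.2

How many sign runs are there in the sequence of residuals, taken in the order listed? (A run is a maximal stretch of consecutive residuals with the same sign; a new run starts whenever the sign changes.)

d=4: R̂ = -2.8 + 2.5·4 = 7.2; e = 9.2 − 7.2 = 2
d=5: R̂ = -2.8 + 2.5·5 = 9.7; e = 7.7 − 9.7 = -2
d=6: R̂ = -2.8 + 2.5·6 = 12.2; e = 10.2 − 12.2 = -2
d=7: R̂ = -2.8 + 2.5·7 = 14.7; e = 13.7 − 14.7 = -1
d=8: R̂ = -2.8 + 2.5·8 = 17.2; e = 22.2 − 17.2 = 5
d=9: R̂ = -2.8 + 2.5·9 = 19.7; e = 18.7 − 19.7 = -1
d=10: R̂ = -2.8 + 2.5·10 = 22.2; e = 21.2 − 22.2 = -1
Signs: + − − − + − −
Runs: +×1, −×3, +×1, −×2 → 4

4 runs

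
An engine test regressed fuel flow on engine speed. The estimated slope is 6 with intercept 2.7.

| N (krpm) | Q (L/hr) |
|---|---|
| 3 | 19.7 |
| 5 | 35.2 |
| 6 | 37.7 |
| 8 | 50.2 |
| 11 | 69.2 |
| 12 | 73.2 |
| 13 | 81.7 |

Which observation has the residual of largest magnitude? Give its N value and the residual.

N=3: ŷ = 2.7 + 6·3 = 20.7; r = 19.7 − 20.7 = -1
N=5: ŷ = 2.7 + 6·5 = 32.7; r = 35.2 − 32.7 = 2.5
N=6: ŷ = 2.7 + 6·6 = 38.7; r = 37.7 − 38.7 = -1
N=8: ŷ = 2.7 + 6·8 = 50.7; r = 50.2 − 50.7 = -0.5
N=11: ŷ = 2.7 + 6·11 = 68.7; r = 69.2 − 68.7 = 0.5
N=12: ŷ = 2.7 + 6·12 = 74.7; r = 73.2 − 74.7 = -1.5
N=13: ŷ = 2.7 + 6·13 = 80.7; r = 81.7 − 80.7 = 1
Largest |r| is 2.5 at N = 5, residual 2.5.

N = 5, r = 2.5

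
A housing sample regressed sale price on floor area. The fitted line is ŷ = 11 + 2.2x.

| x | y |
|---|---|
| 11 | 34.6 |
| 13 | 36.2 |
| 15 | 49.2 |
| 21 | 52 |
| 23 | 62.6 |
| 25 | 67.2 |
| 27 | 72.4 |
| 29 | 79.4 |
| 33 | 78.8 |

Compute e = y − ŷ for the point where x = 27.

ŷ = 11 + 2.2·27 = 70.4
e = 72.4 − 70.4 = 2

e = 2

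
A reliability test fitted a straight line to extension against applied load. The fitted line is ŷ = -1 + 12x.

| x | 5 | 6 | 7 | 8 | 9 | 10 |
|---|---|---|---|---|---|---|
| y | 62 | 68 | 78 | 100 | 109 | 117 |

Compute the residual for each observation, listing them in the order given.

3, -3, -5, 5, 2, -2

x=5: ŷ = -1 + 12·5 = 59; r = 62 − 59 = 3
x=6: ŷ = -1 + 12·6 = 71; r = 68 − 71 = -3
x=7: ŷ = -1 + 12·7 = 83; r = 78 − 83 = -5
x=8: ŷ = -1 + 12·8 = 95; r = 100 − 95 = 5
x=9: ŷ = -1 + 12·9 = 107; r = 109 − 107 = 2
x=10: ŷ = -1 + 12·10 = 119; r = 117 − 119 = -2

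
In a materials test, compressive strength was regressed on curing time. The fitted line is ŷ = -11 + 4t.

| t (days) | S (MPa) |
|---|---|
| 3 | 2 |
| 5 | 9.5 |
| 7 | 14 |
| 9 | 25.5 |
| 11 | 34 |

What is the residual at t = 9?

ŷ = -11 + 4·9 = 25
e = 25.5 − 25 = 0.5

e = 0.5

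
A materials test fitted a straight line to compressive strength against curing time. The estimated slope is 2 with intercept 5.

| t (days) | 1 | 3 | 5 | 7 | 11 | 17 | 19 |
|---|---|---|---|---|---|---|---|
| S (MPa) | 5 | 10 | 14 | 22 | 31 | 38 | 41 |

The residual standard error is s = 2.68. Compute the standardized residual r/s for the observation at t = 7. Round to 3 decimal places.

1.119

ŷ = 5 + 2·7 = 19
r = 22 − 19 = 3
r/s = 3 / 2.68 = 1.119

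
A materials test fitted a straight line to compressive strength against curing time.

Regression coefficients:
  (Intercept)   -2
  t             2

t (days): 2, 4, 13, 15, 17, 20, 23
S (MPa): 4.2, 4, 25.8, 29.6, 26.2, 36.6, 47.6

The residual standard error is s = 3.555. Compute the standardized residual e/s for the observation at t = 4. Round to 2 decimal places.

Ŝ = -2 + 2·4 = 6
e = 4 − 6 = -2
e/s = -2 / 3.555 = -0.56

-0.56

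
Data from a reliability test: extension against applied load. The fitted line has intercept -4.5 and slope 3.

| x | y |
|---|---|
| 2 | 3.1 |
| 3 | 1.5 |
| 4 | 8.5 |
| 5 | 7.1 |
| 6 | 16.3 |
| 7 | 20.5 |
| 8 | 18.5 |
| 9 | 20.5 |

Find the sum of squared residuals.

SSE = 52.96

x=2: ŷ = -4.5 + 3·2 = 1.5; e = 3.1 − 1.5 = 1.6
x=3: ŷ = -4.5 + 3·3 = 4.5; e = 1.5 − 4.5 = -3
x=4: ŷ = -4.5 + 3·4 = 7.5; e = 8.5 − 7.5 = 1
x=5: ŷ = -4.5 + 3·5 = 10.5; e = 7.1 − 10.5 = -3.4
x=6: ŷ = -4.5 + 3·6 = 13.5; e = 16.3 − 13.5 = 2.8
x=7: ŷ = -4.5 + 3·7 = 16.5; e = 20.5 − 16.5 = 4
x=8: ŷ = -4.5 + 3·8 = 19.5; e = 18.5 − 19.5 = -1
x=9: ŷ = -4.5 + 3·9 = 22.5; e = 20.5 − 22.5 = -2
SSE = 2.56 + 9 + 1 + 11.56 + 7.84 + 16 + 1 + 4 = 52.96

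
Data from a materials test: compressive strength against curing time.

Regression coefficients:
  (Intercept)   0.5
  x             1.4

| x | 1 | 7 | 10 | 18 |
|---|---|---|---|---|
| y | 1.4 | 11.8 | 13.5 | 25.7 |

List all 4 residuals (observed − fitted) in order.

x=1: ŷ = 0.5 + 1.4·1 = 1.9; r = 1.4 − 1.9 = -0.5
x=7: ŷ = 0.5 + 1.4·7 = 10.3; r = 11.8 − 10.3 = 1.5
x=10: ŷ = 0.5 + 1.4·10 = 14.5; r = 13.5 − 14.5 = -1
x=18: ŷ = 0.5 + 1.4·18 = 25.7; r = 25.7 − 25.7 = 0

-0.5, 1.5, -1, 0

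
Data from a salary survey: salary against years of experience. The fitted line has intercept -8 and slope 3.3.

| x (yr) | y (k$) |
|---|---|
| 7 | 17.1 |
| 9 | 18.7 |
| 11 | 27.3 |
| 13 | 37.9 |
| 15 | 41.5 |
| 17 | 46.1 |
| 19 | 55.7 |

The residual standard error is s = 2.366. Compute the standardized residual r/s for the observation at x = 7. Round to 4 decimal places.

ŷ = -8 + 3.3·7 = 15.1
r = 17.1 − 15.1 = 2
r/s = 2 / 2.366 = 0.8453

0.8453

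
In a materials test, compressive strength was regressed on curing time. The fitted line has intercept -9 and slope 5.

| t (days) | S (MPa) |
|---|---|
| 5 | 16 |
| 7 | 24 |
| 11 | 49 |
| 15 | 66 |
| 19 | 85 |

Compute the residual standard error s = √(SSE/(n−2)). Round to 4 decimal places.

t=5: Ŝ = -9 + 5·5 = 16; r = 16 − 16 = 0
t=7: Ŝ = -9 + 5·7 = 26; r = 24 − 26 = -2
t=11: Ŝ = -9 + 5·11 = 46; r = 49 − 46 = 3
t=15: Ŝ = -9 + 5·15 = 66; r = 66 − 66 = 0
t=19: Ŝ = -9 + 5·19 = 86; r = 85 − 86 = -1
SSE = 0 + 4 + 9 + 0 + 1 = 14
s = √(14/3) = √4.66667 ≈ 2.1602

s = 2.1602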